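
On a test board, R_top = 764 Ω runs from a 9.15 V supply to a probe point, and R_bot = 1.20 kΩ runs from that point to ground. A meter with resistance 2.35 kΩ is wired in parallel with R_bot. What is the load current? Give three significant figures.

I_L ≈ 1.98 mA

R_bot‖R_L = 794.4 Ω; V_out = 9.15 × 794.4/1558 = 4.664 V.
I_L = V_out / R_L = 4.664 / 2.35 kΩ = 1.98 mA.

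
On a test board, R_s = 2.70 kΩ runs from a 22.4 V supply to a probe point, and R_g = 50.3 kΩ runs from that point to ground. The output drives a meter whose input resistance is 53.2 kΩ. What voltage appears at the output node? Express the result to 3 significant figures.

The load sits in parallel with R_g: R_g‖R_L = (50.3 × 53.2) / (50.3 + 53.2) = 25.85 kΩ.
V_out = 22.4 × 25.85 / (2.70 + 25.85) = 22.4 × 25.85/28.55 = 20.3 V.
(Unloaded it would have been 21.3 V.)

V_out ≈ 20.3 V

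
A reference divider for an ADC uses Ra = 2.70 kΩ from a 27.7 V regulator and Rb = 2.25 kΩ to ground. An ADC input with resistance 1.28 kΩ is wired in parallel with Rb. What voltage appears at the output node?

V_out ≈ 6.43 V

The load sits in parallel with Rb: Rb‖R_L = (2.25 × 1.28) / (2.25 + 1.28) = 0.8159 kΩ.
V_out = 27.7 × 0.8159 / (2.70 + 0.8159) = 27.7 × 0.8159/3.516 = 6.43 V.
(Unloaded it would have been 12.6 V.)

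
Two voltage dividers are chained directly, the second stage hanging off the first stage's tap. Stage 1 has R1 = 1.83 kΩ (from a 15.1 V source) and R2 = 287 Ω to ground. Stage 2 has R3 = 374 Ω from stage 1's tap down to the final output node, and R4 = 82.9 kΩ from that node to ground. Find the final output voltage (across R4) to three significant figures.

Stage 2 presents R3+R4 = 83270 Ω as a load on stage 1's tap.
Stage 1's lower leg becomes R2‖(R3+R4) = 286.0 Ω, so V_mid = 15.1 × 286.0/2116 = 2.041 V.
Stage 2 is itself unloaded: V_out = V_mid × R4/(R3+R4) = 2.041 × 82900/83270 = 2.03 V.

V_out ≈ 2.03 V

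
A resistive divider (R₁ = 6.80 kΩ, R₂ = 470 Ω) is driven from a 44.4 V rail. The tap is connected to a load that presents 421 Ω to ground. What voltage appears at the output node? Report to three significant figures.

The load sits in parallel with R₂: R₂‖R_L = (470 × 421) / (470 + 421) = 222.1 Ω.
V_out = 44.4 × 222.1 / (6800 + 222.1) = 44.4 × 222.1/7022 = 1.40 V.

V_out ≈ 1.40 V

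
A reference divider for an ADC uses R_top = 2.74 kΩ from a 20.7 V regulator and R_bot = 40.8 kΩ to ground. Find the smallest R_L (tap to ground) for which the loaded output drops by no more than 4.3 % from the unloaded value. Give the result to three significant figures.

Output resistance R_th = R_top‖R_bot = (2.74 × 40.8)/43.54 = 2.568 kΩ.
The fractional drop is R_th/(R_th + R_L); requiring this ≤ 0.0430 gives R_L ≥ R_th(1/0.0430 − 1) = 2.568 × 22.26 = 57.1 kΩ.

R_L(min) ≈ 57.1 kΩ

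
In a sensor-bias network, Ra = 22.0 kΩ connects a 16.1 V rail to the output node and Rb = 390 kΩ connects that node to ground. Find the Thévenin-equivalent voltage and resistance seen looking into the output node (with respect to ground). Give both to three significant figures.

V_th = 15.2 V, R_th = 20.8 kΩ

V_th is the open-circuit tap voltage: 16.1 × 390/(22.0 + 390) = 15.2 V.
With the supply zeroed, Ra and Rb appear in parallel from the tap: R_th = Ra‖Rb = (22.0 × 390)/412.0 = 20.8 kΩ.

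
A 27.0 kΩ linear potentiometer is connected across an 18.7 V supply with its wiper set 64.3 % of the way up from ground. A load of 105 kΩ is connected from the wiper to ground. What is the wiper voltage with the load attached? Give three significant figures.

The wiper splits the pot into (1−α)R = 9.639 kΩ above and αR = 17.36 kΩ below.
Lower section ‖ load = 14.90 kΩ.
V_wiper = 18.7 × 14.90/(9.639 + 14.90) = 11.4 V.

V ≈ 11.4 V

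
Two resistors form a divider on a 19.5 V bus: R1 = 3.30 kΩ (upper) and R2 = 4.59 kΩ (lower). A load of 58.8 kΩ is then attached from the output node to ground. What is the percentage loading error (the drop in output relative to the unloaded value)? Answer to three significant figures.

3.16 %

The divider's output (Thévenin) resistance is R1‖R2 = 1.920 kΩ.
Fractional drop under load = R_th/(R_th + R_L) = 1.920 / (1.920 + 58.8) = 0.03162.
So the output falls by 3.16 %.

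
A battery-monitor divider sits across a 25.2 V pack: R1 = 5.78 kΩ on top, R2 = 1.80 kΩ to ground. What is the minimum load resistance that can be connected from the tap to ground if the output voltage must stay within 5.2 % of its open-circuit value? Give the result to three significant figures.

Output resistance R_th = R1‖R2 = (5.78 × 1.80)/7.580 = 1.373 kΩ.
The fractional drop is R_th/(R_th + R_L); requiring this ≤ 0.0520 gives R_L ≥ R_th(1/0.0520 − 1) = 1.373 × 18.23 = 25.0 kΩ.

R_L(min) ≈ 25.0 kΩ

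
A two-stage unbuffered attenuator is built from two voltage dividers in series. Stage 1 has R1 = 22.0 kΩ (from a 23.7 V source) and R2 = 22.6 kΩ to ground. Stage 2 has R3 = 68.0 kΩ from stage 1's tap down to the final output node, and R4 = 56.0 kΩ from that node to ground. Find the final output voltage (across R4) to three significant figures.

Stage 2 presents R3+R4 = 124.0 kΩ as a load on stage 1's tap.
Stage 1's lower leg becomes R2‖(R3+R4) = 19.12 kΩ, so V_mid = 23.7 × 19.12/41.12 = 11.02 V.
Stage 2 is itself unloaded: V_out = V_mid × R4/(R3+R4) = 11.02 × 56.0/124.0 = 4.98 V.

V_out ≈ 4.98 V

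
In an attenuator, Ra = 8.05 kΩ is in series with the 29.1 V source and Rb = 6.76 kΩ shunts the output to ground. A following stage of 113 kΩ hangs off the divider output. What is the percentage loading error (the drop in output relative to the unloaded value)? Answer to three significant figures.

The divider's output (Thévenin) resistance is Ra‖Rb = 3.674 kΩ.
Fractional drop under load = R_th/(R_th + R_L) = 3.674 / (3.674 + 113) = 0.03149.
So the output falls by 3.15 %.

3.15 %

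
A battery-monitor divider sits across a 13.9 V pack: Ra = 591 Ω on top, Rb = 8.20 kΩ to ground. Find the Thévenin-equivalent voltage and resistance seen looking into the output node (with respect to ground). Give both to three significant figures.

V_th is the open-circuit tap voltage: 13.9 × 8200/(591 + 8200) = 13.0 V.
With the supply zeroed, Ra and Rb appear in parallel from the tap: R_th = Ra‖Rb = (591 × 8200)/8791 = 551 Ω.

V_th = 13.0 V, R_th = 551 Ω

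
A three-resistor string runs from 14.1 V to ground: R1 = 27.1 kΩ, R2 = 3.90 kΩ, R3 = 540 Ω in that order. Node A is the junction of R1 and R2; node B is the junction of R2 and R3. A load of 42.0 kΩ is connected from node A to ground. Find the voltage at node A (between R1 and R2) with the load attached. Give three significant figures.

Below node A the series string R2+R3 = 4440 Ω sits in parallel with the 42000 Ω load: 4016 Ω.
V_A = 14.1 × 4016/(27100 + 4016) = 1.82 V.

V ≈ 1.82 V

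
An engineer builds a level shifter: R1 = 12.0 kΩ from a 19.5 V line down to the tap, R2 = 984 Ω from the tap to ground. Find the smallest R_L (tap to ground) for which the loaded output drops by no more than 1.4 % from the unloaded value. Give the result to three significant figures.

Output resistance R_th = R1‖R2 = (12000 × 984)/12980 = 909.4 Ω.
The fractional drop is R_th/(R_th + R_L); requiring this ≤ 0.0140 gives R_L ≥ R_th(1/0.0140 − 1) = 909.4 × 70.43 = 64.0 kΩ.

R_L(min) ≈ 64.0 kΩ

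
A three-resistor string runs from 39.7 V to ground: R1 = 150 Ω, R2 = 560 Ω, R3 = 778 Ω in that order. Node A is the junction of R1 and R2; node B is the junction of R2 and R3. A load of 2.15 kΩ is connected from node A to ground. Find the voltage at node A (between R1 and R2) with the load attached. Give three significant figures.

Below node A the series string R2+R3 = 1338 Ω sits in parallel with the 2150 Ω load: 824.7 Ω.
V_A = 39.7 × 824.7/(150 + 824.7) = 33.6 V.

V ≈ 33.6 V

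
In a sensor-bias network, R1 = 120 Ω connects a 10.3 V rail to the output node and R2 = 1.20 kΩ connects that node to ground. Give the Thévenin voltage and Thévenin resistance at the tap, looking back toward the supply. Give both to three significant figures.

V_th is the open-circuit tap voltage: 10.3 × 1200/(120 + 1200) = 9.36 V.
With the supply zeroed, R1 and R2 appear in parallel from the tap: R_th = R1‖R2 = (120 × 1200)/1320 = 109 Ω.

V_th = 9.36 V, R_th = 109 Ω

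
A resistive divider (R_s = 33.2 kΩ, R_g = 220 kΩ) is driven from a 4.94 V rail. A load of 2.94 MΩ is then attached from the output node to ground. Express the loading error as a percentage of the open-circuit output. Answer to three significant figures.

0.972 %

The divider's output (Thévenin) resistance is R_s‖R_g = 28.85 kΩ.
Fractional drop under load = R_th/(R_th + R_L) = 28.85 / (28.85 + 2940) = 0.009716.
So the output falls by 0.972 %.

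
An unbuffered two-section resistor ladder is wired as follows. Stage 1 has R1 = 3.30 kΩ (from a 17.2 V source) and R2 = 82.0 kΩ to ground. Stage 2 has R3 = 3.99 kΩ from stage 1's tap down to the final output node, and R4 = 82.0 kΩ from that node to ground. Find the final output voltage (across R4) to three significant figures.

Stage 2 presents R3+R4 = 85.99 kΩ as a load on stage 1's tap.
Stage 1's lower leg becomes R2‖(R3+R4) = 41.97 kΩ, so V_mid = 17.2 × 41.97/45.27 = 15.95 V.
Stage 2 is itself unloaded: V_out = V_mid × R4/(R3+R4) = 15.95 × 82.0/85.99 = 15.2 V.

V_out ≈ 15.2 V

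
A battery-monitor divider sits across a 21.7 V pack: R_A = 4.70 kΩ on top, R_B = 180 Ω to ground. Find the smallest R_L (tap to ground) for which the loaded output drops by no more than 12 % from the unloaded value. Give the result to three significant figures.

R_L(min) ≈ 1.27 kΩ

Output resistance R_th = R_A‖R_B = (4700 × 180)/4880 = 173.4 Ω.
The fractional drop is R_th/(R_th + R_L); requiring this ≤ 0.120 gives R_L ≥ R_th(1/0.120 − 1) = 173.4 × 7.333 = 1.27 kΩ.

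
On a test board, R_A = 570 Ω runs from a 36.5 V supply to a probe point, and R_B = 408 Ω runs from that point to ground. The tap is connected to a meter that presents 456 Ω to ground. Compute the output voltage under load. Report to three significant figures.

The load sits in parallel with R_B: R_B‖R_L = (408 × 456) / (408 + 456) = 215.3 Ω.
V_out = 36.5 × 215.3 / (570 + 215.3) = 36.5 × 215.3/785.3 = 10.0 V.
(Unloaded it would have been 15.2 V.)

V_out ≈ 10.0 V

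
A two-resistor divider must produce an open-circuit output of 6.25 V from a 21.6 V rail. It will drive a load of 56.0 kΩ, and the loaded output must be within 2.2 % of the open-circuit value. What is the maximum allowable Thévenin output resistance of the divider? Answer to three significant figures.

R_th ≤ 1.26 kΩ

Loading drop = R_th/(R_th + R_L) ≤ 0.0220, so R_th ≤ R_L · ε/(1−ε) = 56.0 kΩ × 0.0220/0.9780 = 1.26 kΩ.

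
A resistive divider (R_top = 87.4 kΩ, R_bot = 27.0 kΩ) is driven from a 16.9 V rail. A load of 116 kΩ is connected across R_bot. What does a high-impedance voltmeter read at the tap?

V_out ≈ 3.39 V

The load sits in parallel with R_bot: R_bot‖R_L = (27.0 × 116) / (27.0 + 116) = 21.90 kΩ.
V_out = 16.9 × 21.90 / (87.4 + 21.90) = 16.9 × 21.90/109.3 = 3.39 V.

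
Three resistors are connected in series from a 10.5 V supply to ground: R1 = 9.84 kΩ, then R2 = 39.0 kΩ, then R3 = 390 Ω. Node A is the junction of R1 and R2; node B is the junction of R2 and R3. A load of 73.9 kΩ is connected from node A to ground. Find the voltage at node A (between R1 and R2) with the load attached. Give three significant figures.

V ≈ 7.59 V

Below node A the series string R2+R3 = 39390 Ω sits in parallel with the 73900 Ω load: 25690 Ω.
V_A = 10.5 × 25690/(9840 + 25690) = 7.59 V.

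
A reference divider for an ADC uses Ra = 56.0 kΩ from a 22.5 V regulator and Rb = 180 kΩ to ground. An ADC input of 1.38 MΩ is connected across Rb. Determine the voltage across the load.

V_out ≈ 16.6 V

The load sits in parallel with Rb: Rb‖R_L = (180 × 1380) / (180 + 1380) = 159.2 kΩ.
V_out = 22.5 × 159.2 / (56.0 + 159.2) = 22.5 × 159.2/215.2 = 16.6 V.
(Unloaded it would have been 17.2 V.)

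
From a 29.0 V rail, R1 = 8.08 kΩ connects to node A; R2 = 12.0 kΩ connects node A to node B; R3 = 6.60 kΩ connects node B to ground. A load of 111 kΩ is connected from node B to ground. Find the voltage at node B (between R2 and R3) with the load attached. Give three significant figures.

At node B, R3 is in parallel with the load: R3‖R_L = 6.230 kΩ.
Below node A the resistance is R2 + (R3‖R_L) = 18.23 kΩ, so V_A = 29.0 × 18.23/26.31 = 20.09 V.
Then V_B = V_A × (R3‖R_L)/(R2 + R3‖R_L) = 20.09 × 6.230/18.23 = 6.87 V.

V ≈ 6.87 V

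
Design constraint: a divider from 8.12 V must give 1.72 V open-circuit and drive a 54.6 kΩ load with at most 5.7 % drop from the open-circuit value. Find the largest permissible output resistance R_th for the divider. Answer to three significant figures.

R_th ≤ 3.30 kΩ

Loading drop = R_th/(R_th + R_L) ≤ 0.0570, so R_th ≤ R_L · ε/(1−ε) = 54.6 kΩ × 0.0570/0.9430 = 3.30 kΩ.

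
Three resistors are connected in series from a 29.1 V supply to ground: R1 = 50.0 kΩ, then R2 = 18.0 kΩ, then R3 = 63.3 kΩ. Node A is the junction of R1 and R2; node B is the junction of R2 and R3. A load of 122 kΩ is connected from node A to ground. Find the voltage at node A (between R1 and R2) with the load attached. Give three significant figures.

Below node A the series string R2+R3 = 81.30 kΩ sits in parallel with the 122 kΩ load: 48.79 kΩ.
V_A = 29.1 × 48.79/(50.0 + 48.79) = 14.4 V.

V ≈ 14.4 V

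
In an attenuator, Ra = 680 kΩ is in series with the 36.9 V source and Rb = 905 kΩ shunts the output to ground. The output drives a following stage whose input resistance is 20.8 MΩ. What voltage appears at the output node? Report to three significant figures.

The load sits in parallel with Rb: Rb‖R_L = (905 × 20800) / (905 + 20800) = 867.3 kΩ.
V_out = 36.9 × 867.3 / (680 + 867.3) = 36.9 × 867.3/1547 = 20.7 V.

V_out ≈ 20.7 V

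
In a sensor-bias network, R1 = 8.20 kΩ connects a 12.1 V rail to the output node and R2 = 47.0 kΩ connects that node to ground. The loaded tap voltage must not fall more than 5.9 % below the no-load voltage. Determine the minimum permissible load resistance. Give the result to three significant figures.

R_L(min) ≈ 111 kΩ

Output resistance R_th = R1‖R2 = (8.20 × 47.0)/55.20 = 6.982 kΩ.
The fractional drop is R_th/(R_th + R_L); requiring this ≤ 0.0590 gives R_L ≥ R_th(1/0.0590 − 1) = 6.982 × 15.95 = 111 kΩ.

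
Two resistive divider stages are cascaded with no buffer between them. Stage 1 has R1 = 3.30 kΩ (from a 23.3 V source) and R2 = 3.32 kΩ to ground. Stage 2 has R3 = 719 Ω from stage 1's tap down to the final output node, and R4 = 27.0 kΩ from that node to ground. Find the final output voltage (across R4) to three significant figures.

V_out ≈ 10.7 V

Stage 2 presents R3+R4 = 27720 Ω as a load on stage 1's tap.
Stage 1's lower leg becomes R2‖(R3+R4) = 2965 Ω, so V_mid = 23.3 × 2965/6265 = 11.03 V.
Stage 2 is itself unloaded: V_out = V_mid × R4/(R3+R4) = 11.03 × 27000/27720 = 10.7 V.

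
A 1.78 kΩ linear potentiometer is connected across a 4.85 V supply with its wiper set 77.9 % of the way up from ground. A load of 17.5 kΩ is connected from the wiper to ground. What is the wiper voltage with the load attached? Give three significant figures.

V ≈ 3.71 V

The wiper splits the pot into (1−α)R = 393.4 Ω above and αR = 1387 Ω below.
Lower section ‖ load = 1285 Ω.
V_wiper = 4.85 × 1285/(393.4 + 1285) = 3.71 V.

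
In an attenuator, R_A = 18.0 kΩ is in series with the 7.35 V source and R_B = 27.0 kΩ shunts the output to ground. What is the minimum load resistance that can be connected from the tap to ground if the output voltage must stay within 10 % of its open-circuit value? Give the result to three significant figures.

Output resistance R_th = R_A‖R_B = (18.0 × 27.0)/45.00 = 10.80 kΩ.
The fractional drop is R_th/(R_th + R_L); requiring this ≤ 0.100 gives R_L ≥ R_th(1/0.100 − 1) = 10.80 × 9.000 = 97.2 kΩ.

R_L(min) ≈ 97.2 kΩ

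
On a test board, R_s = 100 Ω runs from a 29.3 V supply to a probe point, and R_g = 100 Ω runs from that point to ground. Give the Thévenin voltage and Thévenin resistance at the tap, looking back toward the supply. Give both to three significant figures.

V_th is the open-circuit tap voltage: 29.3 × 100/(100 + 100) = 14.7 V.
With the supply zeroed, R_s and R_g appear in parallel from the tap: R_th = R_s‖R_g = (100 × 100)/200.0 = 50.0 Ω.

V_th = 14.7 V, R_th = 50.0 Ω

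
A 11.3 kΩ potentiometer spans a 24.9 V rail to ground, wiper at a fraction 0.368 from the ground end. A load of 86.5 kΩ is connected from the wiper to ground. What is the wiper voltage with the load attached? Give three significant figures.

The wiper splits the pot into (1−α)R = 7.142 kΩ above and αR = 4.158 kΩ below.
Lower section ‖ load = 3.968 kΩ.
V_wiper = 24.9 × 3.968/(7.142 + 3.968) = 8.89 V.

V ≈ 8.89 V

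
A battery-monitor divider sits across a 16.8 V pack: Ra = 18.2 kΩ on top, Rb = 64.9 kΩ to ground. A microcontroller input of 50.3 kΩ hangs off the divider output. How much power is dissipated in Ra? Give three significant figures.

Total resistance from the source is Ra + (Rb‖R_L) = 46.54 kΩ, so I = 16.8/46.54 kΩ = 0.3610 mA.
P = I²·Ra = (0.3610 mA)² × 18.2 kΩ = 2.37 mW.

P ≈ 2.37 mW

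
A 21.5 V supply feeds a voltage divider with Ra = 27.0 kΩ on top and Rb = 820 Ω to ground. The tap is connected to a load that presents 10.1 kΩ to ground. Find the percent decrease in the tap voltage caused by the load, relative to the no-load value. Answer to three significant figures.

7.30 %

The divider's output (Thévenin) resistance is Ra‖Rb = 795.8 Ω.
Fractional drop under load = R_th/(R_th + R_L) = 795.8 / (795.8 + 10100) = 0.07304.
So the output falls by 7.30 %.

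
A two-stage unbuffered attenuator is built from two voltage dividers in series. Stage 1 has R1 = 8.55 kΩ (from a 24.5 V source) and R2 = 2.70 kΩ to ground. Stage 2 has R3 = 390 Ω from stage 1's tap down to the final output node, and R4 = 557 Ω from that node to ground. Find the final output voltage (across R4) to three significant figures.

V_out ≈ 1.09 V

Stage 2 presents R3+R4 = 947.0 Ω as a load on stage 1's tap.
Stage 1's lower leg becomes R2‖(R3+R4) = 701.1 Ω, so V_mid = 24.5 × 701.1/9251 = 1.857 V.
Stage 2 is itself unloaded: V_out = V_mid × R4/(R3+R4) = 1.857 × 557/947.0 = 1.09 V.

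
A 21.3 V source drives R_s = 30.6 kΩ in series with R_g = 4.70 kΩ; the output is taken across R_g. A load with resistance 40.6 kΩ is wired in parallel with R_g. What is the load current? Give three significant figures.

R_g‖R_L = 4.212 kΩ; V_out = 21.3 × 4.212/34.81 = 2.577 V.
I_L = V_out / R_L = 2.577 / 40.6 kΩ = 0.0635 mA.

I_L ≈ 0.0635 mA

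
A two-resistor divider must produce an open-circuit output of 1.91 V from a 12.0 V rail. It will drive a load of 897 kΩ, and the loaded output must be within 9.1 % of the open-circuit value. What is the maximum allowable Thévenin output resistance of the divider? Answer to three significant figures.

Loading drop = R_th/(R_th + R_L) ≤ 0.0910, so R_th ≤ R_L · ε/(1−ε) = 897 kΩ × 0.0910/0.9090 = 89.8 kΩ.
(Any R1, R2 with R2/(R1+R2) = 0.159 and R1‖R2 ≤ 89.8 kΩ will meet the spec.)

R_th ≤ 89.8 kΩ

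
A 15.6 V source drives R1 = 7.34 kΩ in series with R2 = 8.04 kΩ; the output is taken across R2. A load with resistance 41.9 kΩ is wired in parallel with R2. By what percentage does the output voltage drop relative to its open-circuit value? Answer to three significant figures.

The divider's output (Thévenin) resistance is R1‖R2 = 3.837 kΩ.
Fractional drop under load = R_th/(R_th + R_L) = 3.837 / (3.837 + 41.9) = 0.08389.
So the output falls by 8.39 %.

8.39 %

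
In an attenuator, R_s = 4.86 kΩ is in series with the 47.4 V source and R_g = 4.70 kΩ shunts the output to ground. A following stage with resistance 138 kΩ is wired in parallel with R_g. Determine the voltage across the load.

The load sits in parallel with R_g: R_g‖R_L = (4.70 × 138) / (4.70 + 138) = 4.545 kΩ.
V_out = 47.4 × 4.545 / (4.86 + 4.545) = 47.4 × 4.545/9.405 = 22.9 V.

V_out ≈ 22.9 V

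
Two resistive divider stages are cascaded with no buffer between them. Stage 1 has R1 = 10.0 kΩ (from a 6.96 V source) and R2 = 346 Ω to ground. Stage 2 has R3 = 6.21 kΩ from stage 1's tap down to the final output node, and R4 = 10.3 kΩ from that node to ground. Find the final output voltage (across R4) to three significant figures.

V_out ≈ 0.142 V

Stage 2 presents R3+R4 = 16510 Ω as a load on stage 1's tap.
Stage 1's lower leg becomes R2‖(R3+R4) = 338.9 Ω, so V_mid = 6.96 × 338.9/10340 = 0.2281 V.
Stage 2 is itself unloaded: V_out = V_mid × R4/(R3+R4) = 0.2281 × 10300/16510 = 0.142 V.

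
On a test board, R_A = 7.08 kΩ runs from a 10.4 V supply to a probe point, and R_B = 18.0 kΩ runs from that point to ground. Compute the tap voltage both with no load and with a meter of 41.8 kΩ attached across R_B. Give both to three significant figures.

Unloaded: 7.46 V; loaded: 6.66 V

Open-circuit: V = 10.4 × 18.0/(7.08 + 18.0) = 7.46 V.
With the load, R_B becomes R_B‖R_L = 12.58 kΩ, so V = 10.4 × 12.58/19.66 = 6.66 V.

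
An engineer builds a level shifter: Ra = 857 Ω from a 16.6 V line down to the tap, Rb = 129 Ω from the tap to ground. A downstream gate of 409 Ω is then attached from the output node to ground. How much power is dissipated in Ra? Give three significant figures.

Total resistance from the source is Ra + (Rb‖R_L) = 955.1 Ω, so I = 16.6/955.1 Ω = 17.38 mA.
P = I²·Ra = (17.38 mA)² × 857 Ω = 259 mW.

P ≈ 259 mW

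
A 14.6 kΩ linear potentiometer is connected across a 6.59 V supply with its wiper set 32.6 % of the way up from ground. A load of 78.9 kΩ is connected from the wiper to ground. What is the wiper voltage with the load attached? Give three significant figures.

The wiper splits the pot into (1−α)R = 9.840 kΩ above and αR = 4.760 kΩ below.
Lower section ‖ load = 4.489 kΩ.
V_wiper = 6.59 × 4.489/(9.840 + 4.489) = 2.06 V.

V ≈ 2.06 V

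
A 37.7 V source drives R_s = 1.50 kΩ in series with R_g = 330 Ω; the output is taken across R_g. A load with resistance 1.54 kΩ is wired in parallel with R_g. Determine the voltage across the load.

The load sits in parallel with R_g: R_g‖R_L = (330 × 1540) / (330 + 1540) = 271.8 Ω.
V_out = 37.7 × 271.8 / (1500 + 271.8) = 37.7 × 271.8/1772 = 5.78 V.
(Unloaded it would have been 6.80 V.)

V_out ≈ 5.78 V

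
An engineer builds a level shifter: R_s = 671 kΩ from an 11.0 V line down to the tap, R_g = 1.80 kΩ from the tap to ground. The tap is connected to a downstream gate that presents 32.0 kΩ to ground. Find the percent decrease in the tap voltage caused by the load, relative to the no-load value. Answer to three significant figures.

The divider's output (Thévenin) resistance is R_s‖R_g = 1.795 kΩ.
Fractional drop under load = R_th/(R_th + R_L) = 1.795 / (1.795 + 32.0) = 0.05312.
So the output falls by 5.31 %.

5.31 %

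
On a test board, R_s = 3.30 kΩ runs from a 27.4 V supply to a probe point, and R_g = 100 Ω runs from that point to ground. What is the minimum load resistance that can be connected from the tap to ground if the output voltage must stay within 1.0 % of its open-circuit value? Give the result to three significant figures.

Output resistance R_th = R_s‖R_g = (3300 × 100)/3400 = 97.06 Ω.
The fractional drop is R_th/(R_th + R_L); requiring this ≤ 0.0100 gives R_L ≥ R_th(1/0.0100 − 1) = 97.06 × 99.00 = 9.61 kΩ.

R_L(min) ≈ 9.61 kΩ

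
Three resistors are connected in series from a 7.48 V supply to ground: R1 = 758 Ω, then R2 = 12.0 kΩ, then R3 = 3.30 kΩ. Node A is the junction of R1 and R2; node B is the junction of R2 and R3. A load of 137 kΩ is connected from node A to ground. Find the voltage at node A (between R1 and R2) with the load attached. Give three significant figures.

V ≈ 7.09 V

Below node A the series string R2+R3 = 15300 Ω sits in parallel with the 137000 Ω load: 13760 Ω.
V_A = 7.48 × 13760/(758 + 13760) = 7.09 V.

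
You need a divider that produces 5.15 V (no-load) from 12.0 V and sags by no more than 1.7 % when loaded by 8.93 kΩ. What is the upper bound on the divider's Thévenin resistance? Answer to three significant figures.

R_th ≤ 154 Ω

Loading drop = R_th/(R_th + R_L) ≤ 0.0170, so R_th ≤ R_L · ε/(1−ε) = 8.93 kΩ × 0.0170/0.9830 = 154 Ω.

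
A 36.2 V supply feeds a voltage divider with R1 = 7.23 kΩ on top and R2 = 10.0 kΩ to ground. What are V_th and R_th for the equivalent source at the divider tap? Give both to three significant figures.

V_th is the open-circuit tap voltage: 36.2 × 10.0/(7.23 + 10.0) = 21.0 V.
With the supply zeroed, R1 and R2 appear in parallel from the tap: R_th = R1‖R2 = (7.23 × 10.0)/17.23 = 4.20 kΩ.

V_th = 21.0 V, R_th = 4.20 kΩ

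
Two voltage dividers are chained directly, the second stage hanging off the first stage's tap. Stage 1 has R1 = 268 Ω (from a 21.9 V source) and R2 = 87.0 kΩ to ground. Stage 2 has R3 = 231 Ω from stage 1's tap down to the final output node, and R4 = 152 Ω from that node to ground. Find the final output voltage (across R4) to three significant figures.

V_out ≈ 5.10 V

Stage 2 presents R3+R4 = 383.0 Ω as a load on stage 1's tap.
Stage 1's lower leg becomes R2‖(R3+R4) = 381.3 Ω, so V_mid = 21.9 × 381.3/649.3 = 12.86 V.
Stage 2 is itself unloaded: V_out = V_mid × R4/(R3+R4) = 12.86 × 152/383.0 = 5.10 V.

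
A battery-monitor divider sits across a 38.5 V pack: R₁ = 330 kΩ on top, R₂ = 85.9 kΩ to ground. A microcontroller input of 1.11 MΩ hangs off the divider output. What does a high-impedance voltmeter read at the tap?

V_out ≈ 7.49 V

The load sits in parallel with R₂: R₂‖R_L = (85.9 × 1110) / (85.9 + 1110) = 79.73 kΩ.
V_out = 38.5 × 79.73 / (330 + 79.73) = 38.5 × 79.73/409.7 = 7.49 V.
(Unloaded it would have been 7.95 V.)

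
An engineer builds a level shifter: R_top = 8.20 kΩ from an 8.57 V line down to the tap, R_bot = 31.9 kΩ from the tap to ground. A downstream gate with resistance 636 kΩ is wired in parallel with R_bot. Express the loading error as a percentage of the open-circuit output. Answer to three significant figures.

1.02 %

The divider's output (Thévenin) resistance is R_top‖R_bot = 6.523 kΩ.
Fractional drop under load = R_th/(R_th + R_L) = 6.523 / (6.523 + 636) = 0.01015.
So the output falls by 1.02 %.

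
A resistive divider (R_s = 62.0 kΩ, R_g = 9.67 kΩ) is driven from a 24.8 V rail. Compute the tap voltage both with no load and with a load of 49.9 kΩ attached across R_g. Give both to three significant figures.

Unloaded: 3.35 V; loaded: 2.87 V

Open-circuit: V = 24.8 × 9.67/(62.0 + 9.67) = 3.35 V.
With the load, R_g becomes R_g‖R_L = 8.100 kΩ, so V = 24.8 × 8.100/70.10 = 2.87 V.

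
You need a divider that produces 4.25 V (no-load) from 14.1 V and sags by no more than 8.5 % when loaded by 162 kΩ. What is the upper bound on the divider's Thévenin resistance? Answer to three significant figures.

R_th ≤ 15.0 kΩ

Loading drop = R_th/(R_th + R_L) ≤ 0.0850, so R_th ≤ R_L · ε/(1−ε) = 162 kΩ × 0.0850/0.9150 = 15.0 kΩ.
(Any R1, R2 with R2/(R1+R2) = 0.301 and R1‖R2 ≤ 15.0 kΩ will meet the spec.)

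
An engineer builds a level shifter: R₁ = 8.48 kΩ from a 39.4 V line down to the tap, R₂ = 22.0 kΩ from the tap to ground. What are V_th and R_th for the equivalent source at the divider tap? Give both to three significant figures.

V_th is the open-circuit tap voltage: 39.4 × 22.0/(8.48 + 22.0) = 28.4 V.
With the supply zeroed, R₁ and R₂ appear in parallel from the tap: R_th = R₁‖R₂ = (8.48 × 22.0)/30.48 = 6.12 kΩ.

V_th = 28.4 V, R_th = 6.12 kΩ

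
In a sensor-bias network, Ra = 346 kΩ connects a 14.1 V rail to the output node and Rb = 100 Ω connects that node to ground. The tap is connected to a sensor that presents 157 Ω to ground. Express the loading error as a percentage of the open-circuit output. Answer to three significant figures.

38.9 %

Unloaded V = 14.1 × 100/346100 = 0.004074 V.
Loaded: Rb‖R_L = 61.09 Ω, giving V = 14.1 × 61.09/346100 = 0.002489 V.
Drop = (0.004074 − 0.002489) / 0.004074 = 38.9 %.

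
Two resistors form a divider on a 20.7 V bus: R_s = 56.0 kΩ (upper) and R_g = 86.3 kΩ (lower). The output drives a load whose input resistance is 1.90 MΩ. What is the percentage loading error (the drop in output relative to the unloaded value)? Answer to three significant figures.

1.76 %

The divider's output (Thévenin) resistance is R_s‖R_g = 33.96 kΩ.
Fractional drop under load = R_th/(R_th + R_L) = 33.96 / (33.96 + 1900) = 0.01756.
So the output falls by 1.76 %.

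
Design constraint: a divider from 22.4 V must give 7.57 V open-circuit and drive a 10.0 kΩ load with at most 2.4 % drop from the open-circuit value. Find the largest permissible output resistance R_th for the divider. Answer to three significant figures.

R_th ≤ 246 Ω

Loading drop = R_th/(R_th + R_L) ≤ 0.0240, so R_th ≤ R_L · ε/(1−ε) = 10.0 kΩ × 0.0240/0.9760 = 246 Ω.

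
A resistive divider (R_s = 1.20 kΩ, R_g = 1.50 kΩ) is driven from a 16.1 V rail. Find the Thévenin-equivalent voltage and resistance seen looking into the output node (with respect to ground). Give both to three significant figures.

V_th = 8.94 V, R_th = 667 Ω

V_th is the open-circuit tap voltage: 16.1 × 1.50/(1.20 + 1.50) = 8.94 V.
With the supply zeroed, R_s and R_g appear in parallel from the tap: R_th = R_s‖R_g = (1.20 × 1.50)/2.700 = 667 Ω.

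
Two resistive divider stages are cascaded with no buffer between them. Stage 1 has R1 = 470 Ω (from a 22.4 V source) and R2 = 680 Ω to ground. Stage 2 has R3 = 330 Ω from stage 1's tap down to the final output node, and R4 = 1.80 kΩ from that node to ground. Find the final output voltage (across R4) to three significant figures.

Stage 2 presents R3+R4 = 2130 Ω as a load on stage 1's tap.
Stage 1's lower leg becomes R2‖(R3+R4) = 515.4 Ω, so V_mid = 22.4 × 515.4/985.4 = 11.72 V.
Stage 2 is itself unloaded: V_out = V_mid × R4/(R3+R4) = 11.72 × 1800/2130 = 9.90 V.

V_out ≈ 9.90 V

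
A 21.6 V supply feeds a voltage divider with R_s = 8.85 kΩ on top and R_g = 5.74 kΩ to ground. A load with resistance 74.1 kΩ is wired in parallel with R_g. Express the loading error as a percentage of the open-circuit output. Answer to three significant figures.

4.49 %

The divider's output (Thévenin) resistance is R_s‖R_g = 3.482 kΩ.
Fractional drop under load = R_th/(R_th + R_L) = 3.482 / (3.482 + 74.1) = 0.04488.
So the output falls by 4.49 %.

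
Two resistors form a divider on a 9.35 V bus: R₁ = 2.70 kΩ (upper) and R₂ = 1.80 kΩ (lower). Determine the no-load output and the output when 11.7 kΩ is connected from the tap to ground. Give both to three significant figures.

Open-circuit: V = 9.35 × 1.80/(2.70 + 1.80) = 3.74 V.
With the load, R₂ becomes R₂‖R_L = 1.560 kΩ, so V = 9.35 × 1.560/4.260 = 3.42 V.

Unloaded: 3.74 V; loaded: 3.42 V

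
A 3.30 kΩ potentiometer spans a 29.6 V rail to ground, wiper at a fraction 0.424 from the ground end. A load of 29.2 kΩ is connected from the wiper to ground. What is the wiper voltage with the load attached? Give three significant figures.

The wiper splits the pot into (1−α)R = 1.901 kΩ above and αR = 1.399 kΩ below.
Lower section ‖ load = 1.335 kΩ.
V_wiper = 29.6 × 1.335/(1.901 + 1.335) = 12.2 V.

V ≈ 12.2 V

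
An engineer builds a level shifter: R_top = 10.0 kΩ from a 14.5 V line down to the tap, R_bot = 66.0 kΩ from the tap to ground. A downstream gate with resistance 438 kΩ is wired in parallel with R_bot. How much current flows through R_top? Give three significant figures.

I ≈ 0.215 mA

R_bot‖R_L = 57.36 kΩ, so the source sees R_top + R_bot‖R_L = 67.36 kΩ.
I = 14.5 V / 67.36 kΩ = 0.215 mA.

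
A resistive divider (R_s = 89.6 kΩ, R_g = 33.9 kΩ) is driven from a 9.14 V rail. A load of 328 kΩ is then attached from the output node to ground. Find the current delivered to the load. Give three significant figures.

I_L ≈ 7.12 µA

R_g‖R_L = 30.72 kΩ; V_out = 9.14 × 30.72/120.3 = 2.334 V.
I_L = V_out / R_L = 2.334 / 328 kΩ = 7.12 µA.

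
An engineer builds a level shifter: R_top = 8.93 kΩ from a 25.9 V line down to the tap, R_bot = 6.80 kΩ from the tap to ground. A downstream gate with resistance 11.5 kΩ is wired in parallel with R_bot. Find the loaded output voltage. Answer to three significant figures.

The load sits in parallel with R_bot: R_bot‖R_L = (6.80 × 11.5) / (6.80 + 11.5) = 4.273 kΩ.
V_out = 25.9 × 4.273 / (8.93 + 4.273) = 25.9 × 4.273/13.20 = 8.38 V.

V_out ≈ 8.38 V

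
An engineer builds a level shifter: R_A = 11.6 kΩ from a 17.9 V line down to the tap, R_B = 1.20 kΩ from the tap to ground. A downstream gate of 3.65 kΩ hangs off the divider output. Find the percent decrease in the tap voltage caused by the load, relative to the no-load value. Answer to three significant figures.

Unloaded V = 17.9 × 1.20/12.80 = 1.678 V.
Loaded: R_B‖R_L = 0.9031 kΩ, giving V = 17.9 × 0.9031/12.50 = 1.293 V.
Drop = (1.678 − 1.293) / 1.678 = 23.0 %.

23.0 %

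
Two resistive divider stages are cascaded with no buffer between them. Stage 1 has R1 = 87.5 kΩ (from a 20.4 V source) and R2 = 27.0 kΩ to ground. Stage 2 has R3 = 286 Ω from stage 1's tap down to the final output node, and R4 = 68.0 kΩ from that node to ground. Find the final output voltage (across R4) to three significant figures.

V_out ≈ 3.68 V

Stage 2 presents R3+R4 = 68290 Ω as a load on stage 1's tap.
Stage 1's lower leg becomes R2‖(R3+R4) = 19350 Ω, so V_mid = 20.4 × 19350/106800 = 3.694 V.
Stage 2 is itself unloaded: V_out = V_mid × R4/(R3+R4) = 3.694 × 68000/68290 = 3.68 V.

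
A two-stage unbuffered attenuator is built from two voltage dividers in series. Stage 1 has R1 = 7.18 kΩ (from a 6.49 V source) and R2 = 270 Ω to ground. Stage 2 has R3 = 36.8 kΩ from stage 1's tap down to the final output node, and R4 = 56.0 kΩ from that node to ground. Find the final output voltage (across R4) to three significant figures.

V_out ≈ 0.142 V

Stage 2 presents R3+R4 = 92800 Ω as a load on stage 1's tap.
Stage 1's lower leg becomes R2‖(R3+R4) = 269.2 Ω, so V_mid = 6.49 × 269.2/7449 = 0.2346 V.
Stage 2 is itself unloaded: V_out = V_mid × R4/(R3+R4) = 0.2346 × 56000/92800 = 0.142 V.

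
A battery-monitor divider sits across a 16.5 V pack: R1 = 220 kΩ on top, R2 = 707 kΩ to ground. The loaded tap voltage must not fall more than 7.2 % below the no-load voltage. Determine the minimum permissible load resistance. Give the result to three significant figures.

R_L(min) ≈ 2.16 MΩ

Output resistance R_th = R1‖R2 = (220 × 707)/927.0 = 167.8 kΩ.
The fractional drop is R_th/(R_th + R_L); requiring this ≤ 0.0720 gives R_L ≥ R_th(1/0.0720 − 1) = 167.8 × 12.89 = 2.16 MΩ.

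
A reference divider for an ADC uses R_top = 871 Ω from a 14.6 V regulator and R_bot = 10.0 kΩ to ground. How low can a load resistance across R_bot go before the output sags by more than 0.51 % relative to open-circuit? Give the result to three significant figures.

Output resistance R_th = R_top‖R_bot = (871 × 10000)/10870 = 801.2 Ω.
The fractional drop is R_th/(R_th + R_L); requiring this ≤ 0.00510 gives R_L ≥ R_th(1/0.00510 − 1) = 801.2 × 195.1 = 156 kΩ.

R_L(min) ≈ 156 kΩ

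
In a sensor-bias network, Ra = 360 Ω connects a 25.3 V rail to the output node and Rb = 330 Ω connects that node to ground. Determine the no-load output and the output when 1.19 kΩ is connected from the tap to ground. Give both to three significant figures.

Unloaded: 12.1 V; loaded: 10.6 V

Open-circuit: V = 25.3 × 330/(360 + 330) = 12.1 V.
With the load, Rb becomes Rb‖R_L = 258.4 Ω, so V = 25.3 × 258.4/618.4 = 10.6 V.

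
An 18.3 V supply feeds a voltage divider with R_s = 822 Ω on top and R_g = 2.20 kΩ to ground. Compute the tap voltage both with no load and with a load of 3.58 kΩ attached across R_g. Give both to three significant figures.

Unloaded: 13.3 V; loaded: 11.4 V

Open-circuit: V = 18.3 × 2200/(822 + 2200) = 13.3 V.
With the load, R_g becomes R_g‖R_L = 1363 Ω, so V = 18.3 × 1363/2185 = 11.4 V.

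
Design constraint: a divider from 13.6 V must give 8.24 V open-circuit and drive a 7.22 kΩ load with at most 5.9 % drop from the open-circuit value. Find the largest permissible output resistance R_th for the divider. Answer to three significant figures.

Loading drop = R_th/(R_th + R_L) ≤ 0.0590, so R_th ≤ R_L · ε/(1−ε) = 7.22 kΩ × 0.0590/0.9410 = 453 Ω.
(Any R1, R2 with R2/(R1+R2) = 0.606 and R1‖R2 ≤ 453 Ω will meet the spec.)

R_th ≤ 453 Ω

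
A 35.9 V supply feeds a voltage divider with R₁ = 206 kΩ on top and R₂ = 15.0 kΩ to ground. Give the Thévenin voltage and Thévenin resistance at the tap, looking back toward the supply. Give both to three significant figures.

V_th is the open-circuit tap voltage: 35.9 × 15.0/(206 + 15.0) = 2.44 V.
With the supply zeroed, R₁ and R₂ appear in parallel from the tap: R_th = R₁‖R₂ = (206 × 15.0)/221.0 = 14.0 kΩ.

V_th = 2.44 V, R_th = 14.0 kΩ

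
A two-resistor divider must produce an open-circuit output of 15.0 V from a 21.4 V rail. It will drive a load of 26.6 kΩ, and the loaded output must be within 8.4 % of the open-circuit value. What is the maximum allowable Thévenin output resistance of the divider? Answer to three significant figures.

Loading drop = R_th/(R_th + R_L) ≤ 0.0840, so R_th ≤ R_L · ε/(1−ε) = 26.6 kΩ × 0.0840/0.9160 = 2.44 kΩ.

R_th ≤ 2.44 kΩ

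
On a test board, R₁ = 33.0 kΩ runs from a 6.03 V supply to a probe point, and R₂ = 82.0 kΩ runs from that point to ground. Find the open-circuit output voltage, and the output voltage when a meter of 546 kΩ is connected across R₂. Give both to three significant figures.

Open-circuit: V = 6.03 × 82.0/(33.0 + 82.0) = 4.30 V.
With the load, R₂ becomes R₂‖R_L = 71.29 kΩ, so V = 6.03 × 71.29/104.3 = 4.12 V.

Unloaded: 4.30 V; loaded: 4.12 V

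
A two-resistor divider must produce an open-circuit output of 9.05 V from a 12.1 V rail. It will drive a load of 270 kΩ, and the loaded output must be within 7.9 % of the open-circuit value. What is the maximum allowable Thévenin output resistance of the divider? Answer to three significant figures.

R_th ≤ 23.2 kΩ

Loading drop = R_th/(R_th + R_L) ≤ 0.0790, so R_th ≤ R_L · ε/(1−ε) = 270 kΩ × 0.0790/0.9210 = 23.2 kΩ.
(Any R1, R2 with R2/(R1+R2) = 0.748 and R1‖R2 ≤ 23.2 kΩ will meet the spec.)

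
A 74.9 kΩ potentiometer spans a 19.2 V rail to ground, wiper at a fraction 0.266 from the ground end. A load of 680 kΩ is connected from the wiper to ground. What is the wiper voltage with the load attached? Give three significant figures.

V ≈ 5.00 V

The wiper splits the pot into (1−α)R = 54.98 kΩ above and αR = 19.92 kΩ below.
Lower section ‖ load = 19.36 kΩ.
V_wiper = 19.2 × 19.36/(54.98 + 19.36) = 5.00 V.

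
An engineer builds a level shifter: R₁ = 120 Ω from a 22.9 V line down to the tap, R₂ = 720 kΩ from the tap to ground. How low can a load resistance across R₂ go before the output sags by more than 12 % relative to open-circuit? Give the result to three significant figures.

R_L(min) ≈ 880 Ω

Output resistance R_th = R₁‖R₂ = (120 × 720000)/720100 = 120.0 Ω.
The fractional drop is R_th/(R_th + R_L); requiring this ≤ 0.120 gives R_L ≥ R_th(1/0.120 − 1) = 120.0 × 7.333 = 880 Ω.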